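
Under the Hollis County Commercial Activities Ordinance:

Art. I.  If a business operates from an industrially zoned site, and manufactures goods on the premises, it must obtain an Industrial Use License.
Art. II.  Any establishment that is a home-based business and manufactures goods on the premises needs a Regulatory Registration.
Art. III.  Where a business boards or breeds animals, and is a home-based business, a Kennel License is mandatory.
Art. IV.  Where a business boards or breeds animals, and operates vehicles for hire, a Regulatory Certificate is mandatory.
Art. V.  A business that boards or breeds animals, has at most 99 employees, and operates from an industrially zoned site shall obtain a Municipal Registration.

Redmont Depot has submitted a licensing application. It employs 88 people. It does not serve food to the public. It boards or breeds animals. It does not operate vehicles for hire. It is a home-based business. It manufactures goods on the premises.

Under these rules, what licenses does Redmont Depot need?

Art. I. is a home-based business (not: operates from an industrially zoned site); manufactures goods on the premises → Industrial Use License not required.
Art. II. is a home-based business; manufactures goods on the premises → Regulatory Registration required.
Art. III. boards or breeds animals; is a home-based business → Kennel License required.
Art. IV. boards or breeds animals; does not operate vehicles for hire → Regulatory Certificate not required.
Art. V. boards or breeds animals; employees 88 ≤ 99; is a home-based business (not: operates from an industrially zoned site) → Municipal Registration not required.

Kennel License, Regulatory Registration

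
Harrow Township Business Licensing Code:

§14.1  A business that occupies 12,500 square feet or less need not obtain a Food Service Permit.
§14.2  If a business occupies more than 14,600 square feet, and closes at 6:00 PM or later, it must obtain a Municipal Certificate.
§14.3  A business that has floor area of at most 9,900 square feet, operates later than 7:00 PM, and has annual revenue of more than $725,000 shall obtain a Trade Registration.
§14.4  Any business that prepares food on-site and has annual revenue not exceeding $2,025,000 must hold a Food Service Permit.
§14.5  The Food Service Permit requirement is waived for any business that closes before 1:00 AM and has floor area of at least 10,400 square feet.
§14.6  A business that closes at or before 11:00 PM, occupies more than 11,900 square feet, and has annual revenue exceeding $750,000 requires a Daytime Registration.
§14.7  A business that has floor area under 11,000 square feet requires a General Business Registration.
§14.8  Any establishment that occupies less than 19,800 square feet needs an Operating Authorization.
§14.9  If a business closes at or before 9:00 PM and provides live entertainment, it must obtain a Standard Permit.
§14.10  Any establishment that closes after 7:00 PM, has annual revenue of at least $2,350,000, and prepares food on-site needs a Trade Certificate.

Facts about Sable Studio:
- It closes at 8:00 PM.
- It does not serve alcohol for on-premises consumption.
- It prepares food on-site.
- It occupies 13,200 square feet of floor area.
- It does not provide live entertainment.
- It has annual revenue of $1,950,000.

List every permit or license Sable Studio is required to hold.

Daytime Registration, Operating Authorization

§14.1 floor area 13,200 square feet > 12,500 square feet → Food Service Permit exemption does not apply.
§14.2 floor area 13,200 square feet ≤ 14,600 square feet; closes 8:00 PM, after 6:00 PM → Municipal Certificate not required.
§14.3 floor area 13,200 square feet > 9,900 square feet; closes 8:00 PM, after 7:00 PM; revenue $1,950,000 > $725,000 → Trade Registration not required.
§14.4 prepares food on-site; revenue $1,950,000 ≤ $2,025,000 → Food Service Permit required.
§14.5 closes 8:00 PM, at/before 1:00 AM; floor area 13,200 square feet ≥ 10,400 square feet → exempt from Food Service Permit.
§14.6 closes 8:00 PM, at/before 11:00 PM; floor area 13,200 square feet > 11,900 square feet; revenue $1,950,000 > $750,000 → Daytime Registration required.
§14.7 floor area 13,200 square feet ≥ 11,000 square feet → General Business Registration not required.
§14.8 floor area 13,200 square feet < 19,800 square feet → Operating Authorization required.
§14.9 closes 8:00 PM, at/before 9:00 PM; does not provide live entertainment → Standard Permit not required.
§14.10 closes 8:00 PM, after 7:00 PM; revenue $1,950,000 < $2,350,000; prepares food on-site → Trade Certificate not required.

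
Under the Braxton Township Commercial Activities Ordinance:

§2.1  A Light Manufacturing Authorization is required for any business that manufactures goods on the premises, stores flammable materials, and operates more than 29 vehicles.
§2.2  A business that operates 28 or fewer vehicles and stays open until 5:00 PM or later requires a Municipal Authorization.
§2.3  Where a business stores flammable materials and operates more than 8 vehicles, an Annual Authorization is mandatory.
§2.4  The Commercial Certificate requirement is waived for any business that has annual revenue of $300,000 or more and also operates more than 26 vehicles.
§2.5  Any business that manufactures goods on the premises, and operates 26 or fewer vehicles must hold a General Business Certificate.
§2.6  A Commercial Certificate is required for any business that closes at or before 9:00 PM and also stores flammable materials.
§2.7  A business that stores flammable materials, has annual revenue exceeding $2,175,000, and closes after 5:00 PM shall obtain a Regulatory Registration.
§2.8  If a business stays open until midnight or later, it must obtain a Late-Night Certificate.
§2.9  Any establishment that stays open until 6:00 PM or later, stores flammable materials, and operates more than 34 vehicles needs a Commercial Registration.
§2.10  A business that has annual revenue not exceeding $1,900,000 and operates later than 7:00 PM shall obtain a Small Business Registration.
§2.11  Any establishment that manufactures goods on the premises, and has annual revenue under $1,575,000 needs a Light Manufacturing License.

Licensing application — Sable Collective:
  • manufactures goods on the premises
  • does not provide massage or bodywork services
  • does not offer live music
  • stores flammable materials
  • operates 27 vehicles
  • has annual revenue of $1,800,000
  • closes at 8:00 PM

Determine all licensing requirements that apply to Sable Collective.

§2.1 manufactures goods on the premises; stores flammable materials; vehicles 27 ≤ 29 → Light Manufacturing Authorization not required.
§2.2 vehicles 27 ≤ 28; closes 8:00 PM, after 5:00 PM → Municipal Authorization required.
§2.3 stores flammable materials; vehicles 27 > 8 → Annual Authorization required.
§2.4 revenue $1,800,000 ≥ $300,000; vehicles 27 > 26 → exempt from Commercial Certificate.
§2.5 manufactures goods on the premises; vehicles 27 > 26 → General Business Certificate not required.
§2.6 closes 8:00 PM, at/before 9:00 PM; stores flammable materials → Commercial Certificate required.
§2.7 stores flammable materials; revenue $1,800,000 ≤ $2,175,000; closes 8:00 PM, after 5:00 PM → Regulatory Registration not required.
§2.8 closes 8:00 PM, at/before midnight → Late-Night Certificate not required.
§2.9 closes 8:00 PM, after 6:00 PM; stores flammable materials; vehicles 27 ≤ 34 → Commercial Registration not required.
§2.10 revenue $1,800,000 ≤ $1,900,000; closes 8:00 PM, after 7:00 PM → Small Business Registration required.
§2.11 manufactures goods on the premises; revenue $1,800,000 ≥ $1,575,000 → Light Manufacturing License not required.

Annual Authorization, Municipal Authorization, Small Business Registration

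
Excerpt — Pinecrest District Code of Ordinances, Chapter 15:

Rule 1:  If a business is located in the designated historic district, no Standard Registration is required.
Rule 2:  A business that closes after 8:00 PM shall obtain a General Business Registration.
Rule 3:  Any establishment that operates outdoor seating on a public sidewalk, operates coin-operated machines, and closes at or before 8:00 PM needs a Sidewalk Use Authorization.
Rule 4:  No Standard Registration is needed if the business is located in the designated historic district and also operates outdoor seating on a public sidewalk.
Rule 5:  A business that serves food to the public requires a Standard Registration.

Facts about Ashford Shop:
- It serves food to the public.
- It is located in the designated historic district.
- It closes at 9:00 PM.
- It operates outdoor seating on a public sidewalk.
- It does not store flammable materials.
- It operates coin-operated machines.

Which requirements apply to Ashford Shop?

General Business Registration

Rule 1: is located in the designated historic district → exempt from Standard Registration.
Rule 2: closes 9:00 PM, after 8:00 PM → General Business Registration required.
Rule 3: operates outdoor seating on a public sidewalk; operates coin-operated machines; closes 9:00 PM, after 8:00 PM → Sidewalk Use Authorization not required.
Rule 4: is located in the designated historic district; operates outdoor seating on a public sidewalk → exempt from Standard Registration.
Rule 5: serves food to the public → Standard Registration required.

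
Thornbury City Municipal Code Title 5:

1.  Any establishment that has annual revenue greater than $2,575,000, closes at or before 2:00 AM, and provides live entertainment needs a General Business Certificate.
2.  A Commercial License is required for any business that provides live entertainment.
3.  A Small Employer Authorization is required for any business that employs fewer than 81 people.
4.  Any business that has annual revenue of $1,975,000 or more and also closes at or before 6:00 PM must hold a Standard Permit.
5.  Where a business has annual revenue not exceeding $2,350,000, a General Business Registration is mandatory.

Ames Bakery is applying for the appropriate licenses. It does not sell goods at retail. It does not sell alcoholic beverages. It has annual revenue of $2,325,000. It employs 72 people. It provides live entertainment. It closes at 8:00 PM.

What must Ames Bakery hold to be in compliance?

1. revenue $2,325,000 ≤ $2,575,000; closes 8:00 PM, at/before 2:00 AM; provides live entertainment → General Business Certificate not required.
2. provides live entertainment → Commercial License required.
3. employees 72 < 81 → Small Employer Authorization required.
4. revenue $2,325,000 ≥ $1,975,000; closes 8:00 PM, after 6:00 PM → Standard Permit not required.
5. revenue $2,325,000 ≤ $2,350,000 → General Business Registration required.

Commercial License, General Business Registration, Small Employer Authorization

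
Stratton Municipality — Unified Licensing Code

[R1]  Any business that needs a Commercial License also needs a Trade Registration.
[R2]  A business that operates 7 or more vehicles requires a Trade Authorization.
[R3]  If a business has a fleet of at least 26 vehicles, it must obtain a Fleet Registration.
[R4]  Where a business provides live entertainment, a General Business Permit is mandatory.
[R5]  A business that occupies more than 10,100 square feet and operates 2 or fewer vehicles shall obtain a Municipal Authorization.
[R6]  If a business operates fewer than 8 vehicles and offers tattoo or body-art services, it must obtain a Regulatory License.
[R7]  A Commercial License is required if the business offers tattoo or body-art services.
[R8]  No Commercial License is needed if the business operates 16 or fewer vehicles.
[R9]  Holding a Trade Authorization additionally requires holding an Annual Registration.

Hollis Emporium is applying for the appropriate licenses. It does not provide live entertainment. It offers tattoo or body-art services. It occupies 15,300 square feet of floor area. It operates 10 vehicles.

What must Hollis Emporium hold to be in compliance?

Annual Registration, Trade Authorization

[R1] Commercial License is not required → no effect.
[R2] vehicles 10 ≥ 7 → Trade Authorization required.
[R3] vehicles 10 < 26 → Fleet Registration not required.
[R4] does not provide live entertainment → General Business Permit not required.
[R5] floor area 15,300 square feet > 10,100 square feet; vehicles 10 > 2 → Municipal Authorization not required.
[R6] vehicles 10 ≥ 8; offers tattoo or body-art services → Regulatory License not required.
[R7] offers tattoo or body-art services → Commercial License required.
[R8] vehicles 10 ≤ 16 → exempt from Commercial License.
[R9] Trade Authorization is required → Annual Registration also required.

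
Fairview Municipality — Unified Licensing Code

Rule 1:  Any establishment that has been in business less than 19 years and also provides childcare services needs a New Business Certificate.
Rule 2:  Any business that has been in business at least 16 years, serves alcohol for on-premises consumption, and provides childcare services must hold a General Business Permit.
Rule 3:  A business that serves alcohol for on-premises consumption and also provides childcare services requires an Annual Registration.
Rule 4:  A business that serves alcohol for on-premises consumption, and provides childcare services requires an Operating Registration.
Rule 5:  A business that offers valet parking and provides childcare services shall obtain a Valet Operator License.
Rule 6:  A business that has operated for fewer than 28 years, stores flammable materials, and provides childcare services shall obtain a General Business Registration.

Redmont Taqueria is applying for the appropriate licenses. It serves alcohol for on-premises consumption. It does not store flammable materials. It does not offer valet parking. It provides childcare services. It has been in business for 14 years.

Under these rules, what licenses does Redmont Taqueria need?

Rule 1: years in business 14 < 19; provides childcare services → New Business Certificate required.
Rule 2: years in business 14 < 16; serves alcohol for on-premises consumption; provides childcare services → General Business Permit not required.
Rule 3: serves alcohol for on-premises consumption; provides childcare services → Annual Registration required.
Rule 4: serves alcohol for on-premises consumption; provides childcare services → Operating Registration required.
Rule 5: does not offer valet parking; provides childcare services → Valet Operator License not required.
Rule 6: years in business 14 < 28; does not store flammable materials; provides childcare services → General Business Registration not required.

Annual Registration, New Business Certificate, Operating Registration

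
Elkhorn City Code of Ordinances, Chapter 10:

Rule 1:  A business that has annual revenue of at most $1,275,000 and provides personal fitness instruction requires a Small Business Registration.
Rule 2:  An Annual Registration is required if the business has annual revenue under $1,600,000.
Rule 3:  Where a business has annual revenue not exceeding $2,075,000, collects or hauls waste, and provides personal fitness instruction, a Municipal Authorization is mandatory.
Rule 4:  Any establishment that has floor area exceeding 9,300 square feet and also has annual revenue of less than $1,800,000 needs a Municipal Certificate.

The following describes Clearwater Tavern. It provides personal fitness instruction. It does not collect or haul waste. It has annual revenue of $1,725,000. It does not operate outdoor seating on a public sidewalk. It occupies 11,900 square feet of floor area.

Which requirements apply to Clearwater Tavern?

Municipal Certificate

Rule 1: revenue $1,725,000 > $1,275,000; provides personal fitness instruction → Small Business Registration not required.
Rule 2: revenue $1,725,000 ≥ $1,600,000 → Annual Registration not required.
Rule 3: revenue $1,725,000 ≤ $2,075,000; does not collect or haul waste; provides personal fitness instruction → Municipal Authorization not required.
Rule 4: floor area 11,900 square feet > 9,300 square feet; revenue $1,725,000 < $1,800,000 → Municipal Certificate required.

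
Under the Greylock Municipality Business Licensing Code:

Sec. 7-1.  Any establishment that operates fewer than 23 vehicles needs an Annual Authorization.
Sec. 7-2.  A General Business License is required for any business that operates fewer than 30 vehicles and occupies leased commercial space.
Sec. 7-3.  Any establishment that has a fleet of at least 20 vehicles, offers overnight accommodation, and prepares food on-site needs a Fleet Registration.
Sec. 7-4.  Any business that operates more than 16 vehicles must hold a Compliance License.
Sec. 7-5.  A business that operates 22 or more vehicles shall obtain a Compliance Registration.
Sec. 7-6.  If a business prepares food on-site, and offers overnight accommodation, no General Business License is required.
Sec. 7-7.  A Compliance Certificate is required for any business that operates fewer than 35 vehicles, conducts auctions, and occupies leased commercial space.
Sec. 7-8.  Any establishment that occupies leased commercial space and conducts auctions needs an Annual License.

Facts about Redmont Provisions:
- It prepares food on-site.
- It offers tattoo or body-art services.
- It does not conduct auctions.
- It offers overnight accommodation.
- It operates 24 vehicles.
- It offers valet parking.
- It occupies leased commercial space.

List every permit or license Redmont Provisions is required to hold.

Compliance License, Compliance Registration, Fleet Registration

Sec. 7-1. vehicles 24 ≥ 23 → Annual Authorization not required.
Sec. 7-2. vehicles 24 < 30; occupies leased commercial space → General Business License required.
Sec. 7-3. vehicles 24 ≥ 20; offers overnight accommodation; prepares food on-site → Fleet Registration required.
Sec. 7-4. vehicles 24 > 16 → Compliance License required.
Sec. 7-5. vehicles 24 ≥ 22 → Compliance Registration required.
Sec. 7-6. prepares food on-site; offers overnight accommodation → exempt from General Business License.
Sec. 7-7. vehicles 24 < 35; does not conduct auctions; occupies leased commercial space → Compliance Certificate not required.
Sec. 7-8. occupies leased commercial space; does not conduct auctions → Annual License not required.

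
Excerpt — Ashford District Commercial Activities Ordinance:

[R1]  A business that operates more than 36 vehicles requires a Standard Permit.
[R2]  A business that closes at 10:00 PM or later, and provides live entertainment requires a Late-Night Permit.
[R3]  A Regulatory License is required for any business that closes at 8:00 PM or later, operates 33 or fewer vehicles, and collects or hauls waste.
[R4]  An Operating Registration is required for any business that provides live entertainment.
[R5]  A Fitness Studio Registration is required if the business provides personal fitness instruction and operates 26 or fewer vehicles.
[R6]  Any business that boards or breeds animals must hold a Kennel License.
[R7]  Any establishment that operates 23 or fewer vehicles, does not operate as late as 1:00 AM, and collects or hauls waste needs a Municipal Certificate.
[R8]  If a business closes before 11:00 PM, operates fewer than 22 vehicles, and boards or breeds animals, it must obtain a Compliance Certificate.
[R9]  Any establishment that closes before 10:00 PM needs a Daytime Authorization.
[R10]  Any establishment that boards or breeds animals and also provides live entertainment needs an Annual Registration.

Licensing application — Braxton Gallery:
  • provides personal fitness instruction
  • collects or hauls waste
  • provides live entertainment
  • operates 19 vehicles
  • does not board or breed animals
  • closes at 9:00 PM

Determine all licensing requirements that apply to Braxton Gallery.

[R1] vehicles 19 ≤ 36 → Standard Permit not required.
[R2] closes 9:00 PM, at/before 10:00 PM; provides live entertainment → Late-Night Permit not required.
[R3] closes 9:00 PM, after 8:00 PM; vehicles 19 ≤ 33; collects or hauls waste → Regulatory License required.
[R4] provides live entertainment → Operating Registration required.
[R5] provides personal fitness instruction; vehicles 19 ≤ 26 → Fitness Studio Registration required.
[R6] does not board or breed animals → Kennel License not required.
[R7] vehicles 19 ≤ 23; closes 9:00 PM, at/before 1:00 AM; collects or hauls waste → Municipal Certificate required.
[R8] closes 9:00 PM, at/before 11:00 PM; vehicles 19 < 22; does not board or breed animals → Compliance Certificate not required.
[R9] closes 9:00 PM, at/before 10:00 PM → Daytime Authorization required.
[R10] does not board or breed animals; provides live entertainment → Annual Registration not required.

Daytime Authorization, Fitness Studio Registration, Municipal Certificate, Operating Registration, Regulatory License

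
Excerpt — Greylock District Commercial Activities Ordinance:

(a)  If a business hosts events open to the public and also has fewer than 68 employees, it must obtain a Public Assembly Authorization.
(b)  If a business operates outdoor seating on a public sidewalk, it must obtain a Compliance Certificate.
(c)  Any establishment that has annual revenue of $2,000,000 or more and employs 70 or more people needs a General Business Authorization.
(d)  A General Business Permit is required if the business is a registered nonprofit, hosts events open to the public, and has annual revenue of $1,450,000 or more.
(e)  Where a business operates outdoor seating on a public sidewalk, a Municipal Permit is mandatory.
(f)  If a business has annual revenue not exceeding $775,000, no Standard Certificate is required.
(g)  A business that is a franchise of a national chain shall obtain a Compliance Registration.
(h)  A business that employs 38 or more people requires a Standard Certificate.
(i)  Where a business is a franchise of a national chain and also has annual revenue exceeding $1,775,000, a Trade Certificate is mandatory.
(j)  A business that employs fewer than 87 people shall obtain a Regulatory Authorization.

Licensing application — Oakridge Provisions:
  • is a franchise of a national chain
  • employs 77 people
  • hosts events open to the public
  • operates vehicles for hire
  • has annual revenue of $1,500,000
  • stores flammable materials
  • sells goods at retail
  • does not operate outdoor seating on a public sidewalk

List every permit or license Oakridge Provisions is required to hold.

(a) hosts events open to the public; employees 77 ≥ 68 → Public Assembly Authorization not required.
(b) does not operate outdoor seating on a public sidewalk → Compliance Certificate not required.
(c) revenue $1,500,000 < $2,000,000; employees 77 ≥ 70 → General Business Authorization not required.
(d) is a franchise of a national chain (not: is a registered nonprofit); hosts events open to the public; revenue $1,500,000 ≥ $1,450,000 → General Business Permit not required.
(e) does not operate outdoor seating on a public sidewalk → Municipal Permit not required.
(f) revenue $1,500,000 > $775,000 → Standard Certificate exemption does not apply.
(g) is a franchise of a national chain → Compliance Registration required.
(h) employees 77 ≥ 38 → Standard Certificate required.
(i) is a franchise of a national chain; revenue $1,500,000 ≤ $1,775,000 → Trade Certificate not required.
(j) employees 77 < 87 → Regulatory Authorization required.

Compliance Registration, Regulatory Authorization, Standard Certificate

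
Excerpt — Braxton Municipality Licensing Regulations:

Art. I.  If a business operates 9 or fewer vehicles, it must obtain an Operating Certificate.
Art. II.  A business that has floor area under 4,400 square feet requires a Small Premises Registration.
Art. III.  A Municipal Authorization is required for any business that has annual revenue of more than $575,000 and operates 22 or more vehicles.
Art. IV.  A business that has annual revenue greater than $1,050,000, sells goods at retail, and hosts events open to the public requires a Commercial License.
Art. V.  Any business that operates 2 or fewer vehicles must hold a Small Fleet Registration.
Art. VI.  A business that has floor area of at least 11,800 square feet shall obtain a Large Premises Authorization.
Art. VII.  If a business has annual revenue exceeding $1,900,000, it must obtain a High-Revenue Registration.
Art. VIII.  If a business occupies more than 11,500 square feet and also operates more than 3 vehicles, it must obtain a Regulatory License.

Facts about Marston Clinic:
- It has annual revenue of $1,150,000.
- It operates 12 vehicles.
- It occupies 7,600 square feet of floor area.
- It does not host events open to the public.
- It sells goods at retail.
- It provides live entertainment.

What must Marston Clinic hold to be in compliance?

Art. I. vehicles 12 > 9 → Operating Certificate not required.
Art. II. floor area 7,600 square feet ≥ 4,400 square feet → Small Premises Registration not required.
Art. III. revenue $1,150,000 > $575,000; vehicles 12 < 22 → Municipal Authorization not required.
Art. IV. revenue $1,150,000 > $1,050,000; sells goods at retail; does not host events open to the public → Commercial License not required.
Art. V. vehicles 12 > 2 → Small Fleet Registration not required.
Art. VI. floor area 7,600 square feet < 11,800 square feet → Large Premises Authorization not required.
Art. VII. revenue $1,150,000 ≤ $1,900,000 → High-Revenue Registration not required.
Art. VIII. floor area 7,600 square feet ≤ 11,500 square feet; vehicles 12 > 3 → Regulatory License not required.

None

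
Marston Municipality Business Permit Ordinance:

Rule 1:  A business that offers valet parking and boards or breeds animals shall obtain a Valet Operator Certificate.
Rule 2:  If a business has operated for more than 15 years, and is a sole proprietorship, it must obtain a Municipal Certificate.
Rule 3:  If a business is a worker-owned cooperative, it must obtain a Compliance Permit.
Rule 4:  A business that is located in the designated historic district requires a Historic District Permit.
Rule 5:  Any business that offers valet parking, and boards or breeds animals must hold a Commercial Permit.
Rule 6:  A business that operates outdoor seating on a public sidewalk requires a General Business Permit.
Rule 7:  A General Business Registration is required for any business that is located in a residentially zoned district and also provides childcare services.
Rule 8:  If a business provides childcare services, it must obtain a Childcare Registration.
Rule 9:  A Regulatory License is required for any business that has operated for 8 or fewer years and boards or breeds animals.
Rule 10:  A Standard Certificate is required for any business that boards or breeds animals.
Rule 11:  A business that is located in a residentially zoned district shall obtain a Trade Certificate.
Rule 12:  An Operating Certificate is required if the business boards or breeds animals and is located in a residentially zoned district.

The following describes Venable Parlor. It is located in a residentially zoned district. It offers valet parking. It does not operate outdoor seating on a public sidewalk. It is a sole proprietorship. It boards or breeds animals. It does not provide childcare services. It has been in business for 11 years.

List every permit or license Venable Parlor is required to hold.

Rule 1: offers valet parking; boards or breeds animals → Valet Operator Certificate required.
Rule 2: years in business 11 ≤ 15; is a sole proprietorship → Municipal Certificate not required.
Rule 3: is a sole proprietorship (not: is a worker-owned cooperative) → Compliance Permit not required.
Rule 4: is located in a residentially zoned district (not: is located in the designated historic district) → Historic District Permit not required.
Rule 5: offers valet parking; boards or breeds animals → Commercial Permit required.
Rule 6: does not operate outdoor seating on a public sidewalk → General Business Permit not required.
Rule 7: is located in a residentially zoned district; does not provide childcare services → General Business Registration not required.
Rule 8: does not provide childcare services → Childcare Registration not required.
Rule 9: years in business 11 > 8; boards or breeds animals → Regulatory License not required.
Rule 10: boards or breeds animals → Standard Certificate required.
Rule 11: is located in a residentially zoned district → Trade Certificate required.
Rule 12: boards or breeds animals; is located in a residentially zoned district → Operating Certificate required.

Commercial Permit, Operating Certificate, Standard Certificate, Trade Certificate, Valet Operator Certificate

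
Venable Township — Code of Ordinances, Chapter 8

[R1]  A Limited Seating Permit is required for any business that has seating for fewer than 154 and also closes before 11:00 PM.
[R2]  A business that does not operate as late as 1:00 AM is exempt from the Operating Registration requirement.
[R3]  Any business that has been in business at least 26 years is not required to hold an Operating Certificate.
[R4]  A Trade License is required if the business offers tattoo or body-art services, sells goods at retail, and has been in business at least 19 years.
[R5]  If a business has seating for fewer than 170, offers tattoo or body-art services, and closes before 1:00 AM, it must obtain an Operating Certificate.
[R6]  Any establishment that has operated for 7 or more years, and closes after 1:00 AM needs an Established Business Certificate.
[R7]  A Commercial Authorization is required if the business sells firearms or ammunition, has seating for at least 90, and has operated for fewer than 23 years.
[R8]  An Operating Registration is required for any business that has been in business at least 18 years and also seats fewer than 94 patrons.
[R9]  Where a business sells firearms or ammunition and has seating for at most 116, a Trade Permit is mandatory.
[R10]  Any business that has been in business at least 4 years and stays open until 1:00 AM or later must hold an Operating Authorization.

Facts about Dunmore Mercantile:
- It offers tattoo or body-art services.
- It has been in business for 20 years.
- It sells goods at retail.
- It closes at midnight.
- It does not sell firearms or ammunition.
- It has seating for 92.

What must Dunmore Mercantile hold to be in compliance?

[R1] seating 92 < 154; closes midnight, after 11:00 PM → Limited Seating Permit not required.
[R2] closes midnight, at/before 1:00 AM → exempt from Operating Registration.
[R3] years in business 20 < 26 → Operating Certificate exemption does not apply.
[R4] offers tattoo or body-art services; sells goods at retail; years in business 20 ≥ 19 → Trade License required.
[R5] seating 92 < 170; offers tattoo or body-art services; closes midnight, at/before 1:00 AM → Operating Certificate required.
[R6] years in business 20 ≥ 7; closes midnight, at/before 1:00 AM → Established Business Certificate not required.
[R7] does not sell firearms or ammunition; seating 92 ≥ 90; years in business 20 < 23 → Commercial Authorization not required.
[R8] years in business 20 ≥ 18; seating 92 < 94 → Operating Registration required.
[R9] does not sell firearms or ammunition; seating 92 ≤ 116 → Trade Permit not required.
[R10] years in business 20 ≥ 4; closes midnight, at/before 1:00 AM → Operating Authorization not required.

Operating Certificate, Trade License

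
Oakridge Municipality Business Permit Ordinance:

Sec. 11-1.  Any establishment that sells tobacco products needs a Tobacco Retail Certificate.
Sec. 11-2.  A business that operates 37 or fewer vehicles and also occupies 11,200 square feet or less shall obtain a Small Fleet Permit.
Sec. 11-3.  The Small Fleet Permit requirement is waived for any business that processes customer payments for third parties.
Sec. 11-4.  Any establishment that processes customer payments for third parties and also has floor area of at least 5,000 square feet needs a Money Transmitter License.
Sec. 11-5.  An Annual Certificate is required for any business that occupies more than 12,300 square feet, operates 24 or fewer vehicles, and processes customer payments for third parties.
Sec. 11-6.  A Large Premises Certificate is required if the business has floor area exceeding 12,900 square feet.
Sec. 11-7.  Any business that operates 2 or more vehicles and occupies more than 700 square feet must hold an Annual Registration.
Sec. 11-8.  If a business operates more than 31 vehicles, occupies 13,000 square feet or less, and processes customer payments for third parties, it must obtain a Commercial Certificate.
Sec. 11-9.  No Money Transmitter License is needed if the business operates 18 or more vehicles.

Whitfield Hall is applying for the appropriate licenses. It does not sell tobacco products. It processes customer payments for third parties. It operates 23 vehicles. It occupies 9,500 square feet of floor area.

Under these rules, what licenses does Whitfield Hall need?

Annual Registration

Sec. 11-1. does not sell tobacco products → Tobacco Retail Certificate not required.
Sec. 11-2. vehicles 23 ≤ 37; floor area 9,500 square feet ≤ 11,200 square feet → Small Fleet Permit required.
Sec. 11-3. processes customer payments for third parties → exempt from Small Fleet Permit.
Sec. 11-4. processes customer payments for third parties; floor area 9,500 square feet ≥ 5,000 square feet → Money Transmitter License required.
Sec. 11-5. floor area 9,500 square feet ≤ 12,300 square feet; vehicles 23 ≤ 24; processes customer payments for third parties → Annual Certificate not required.
Sec. 11-6. floor area 9,500 square feet ≤ 12,900 square feet → Large Premises Certificate not required.
Sec. 11-7. vehicles 23 ≥ 2; floor area 9,500 square feet > 700 square feet → Annual Registration required.
Sec. 11-8. vehicles 23 ≤ 31; floor area 9,500 square feet ≤ 13,000 square feet; processes customer payments for third parties → Commercial Certificate not required.
Sec. 11-9. vehicles 23 ≥ 18 → exempt from Money Transmitter License.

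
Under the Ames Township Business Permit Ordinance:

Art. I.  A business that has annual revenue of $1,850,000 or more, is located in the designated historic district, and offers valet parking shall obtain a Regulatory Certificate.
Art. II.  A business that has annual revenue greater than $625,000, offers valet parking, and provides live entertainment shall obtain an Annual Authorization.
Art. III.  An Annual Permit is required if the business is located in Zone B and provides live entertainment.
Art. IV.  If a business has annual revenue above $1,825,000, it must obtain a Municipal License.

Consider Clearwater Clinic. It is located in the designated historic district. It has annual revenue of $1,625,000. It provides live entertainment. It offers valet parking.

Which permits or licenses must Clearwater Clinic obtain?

Annual Authorization

Art. I. revenue $1,625,000 < $1,850,000; is located in the designated historic district; offers valet parking → Regulatory Certificate not required.
Art. II. revenue $1,625,000 > $625,000; offers valet parking; provides live entertainment → Annual Authorization required.
Art. III. is located in the designated historic district (not: is located in Zone B); provides live entertainment → Annual Permit not required.
Art. IV. revenue $1,625,000 ≤ $1,825,000 → Municipal License not required.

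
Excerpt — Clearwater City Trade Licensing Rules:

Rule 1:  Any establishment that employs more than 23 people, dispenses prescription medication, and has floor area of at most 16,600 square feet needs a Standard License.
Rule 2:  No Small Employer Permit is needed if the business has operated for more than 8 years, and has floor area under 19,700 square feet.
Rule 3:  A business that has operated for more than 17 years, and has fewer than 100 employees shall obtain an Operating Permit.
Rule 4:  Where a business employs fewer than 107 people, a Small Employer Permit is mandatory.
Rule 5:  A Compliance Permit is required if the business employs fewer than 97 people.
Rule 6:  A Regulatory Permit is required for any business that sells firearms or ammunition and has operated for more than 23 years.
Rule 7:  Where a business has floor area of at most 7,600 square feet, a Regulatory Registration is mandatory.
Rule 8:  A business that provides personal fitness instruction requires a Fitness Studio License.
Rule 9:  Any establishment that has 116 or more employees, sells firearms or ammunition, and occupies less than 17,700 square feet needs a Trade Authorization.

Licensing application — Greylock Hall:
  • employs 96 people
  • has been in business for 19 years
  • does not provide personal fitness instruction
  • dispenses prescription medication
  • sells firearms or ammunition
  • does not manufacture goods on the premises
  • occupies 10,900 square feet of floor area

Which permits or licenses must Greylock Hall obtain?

Rule 1: employees 96 > 23; dispenses prescription medication; floor area 10,900 square feet ≤ 16,600 square feet → Standard License required.
Rule 2: years in business 19 > 8; floor area 10,900 square feet < 19,700 square feet → exempt from Small Employer Permit.
Rule 3: years in business 19 > 17; employees 96 < 100 → Operating Permit required.
Rule 4: employees 96 < 107 → Small Employer Permit required.
Rule 5: employees 96 < 97 → Compliance Permit required.
Rule 6: sells firearms or ammunition; years in business 19 ≤ 23 → Regulatory Permit not required.
Rule 7: floor area 10,900 square feet > 7,600 square feet → Regulatory Registration not required.
Rule 8: does not provide personal fitness instruction → Fitness Studio License not required.
Rule 9: employees 96 < 116; sells firearms or ammunition; floor area 10,900 square feet < 17,700 square feet → Trade Authorization not required.

Compliance Permit, Operating Permit, Standard License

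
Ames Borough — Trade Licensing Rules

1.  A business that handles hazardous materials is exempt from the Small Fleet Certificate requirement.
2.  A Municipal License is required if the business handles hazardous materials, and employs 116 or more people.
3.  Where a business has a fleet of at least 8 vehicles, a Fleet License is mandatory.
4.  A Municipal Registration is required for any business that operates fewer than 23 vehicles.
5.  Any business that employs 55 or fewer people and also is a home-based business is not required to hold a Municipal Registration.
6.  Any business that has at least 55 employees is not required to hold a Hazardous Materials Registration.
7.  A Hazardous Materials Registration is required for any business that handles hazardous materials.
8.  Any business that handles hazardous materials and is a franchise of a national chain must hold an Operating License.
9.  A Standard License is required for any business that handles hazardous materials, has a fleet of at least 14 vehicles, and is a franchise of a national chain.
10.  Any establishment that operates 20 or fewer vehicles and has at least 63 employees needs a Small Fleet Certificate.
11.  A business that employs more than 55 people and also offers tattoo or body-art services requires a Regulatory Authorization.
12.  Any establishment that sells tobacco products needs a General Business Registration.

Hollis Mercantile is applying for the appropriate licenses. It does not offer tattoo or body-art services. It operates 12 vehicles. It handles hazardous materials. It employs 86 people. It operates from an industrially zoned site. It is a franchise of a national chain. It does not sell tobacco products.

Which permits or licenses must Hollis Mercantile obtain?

Fleet License, Municipal Registration, Operating License

1. handles hazardous materials → exempt from Small Fleet Certificate.
2. handles hazardous materials; employees 86 < 116 → Municipal License not required.
3. vehicles 12 ≥ 8 → Fleet License required.
4. vehicles 12 < 23 → Municipal Registration required.
5. employees 86 > 55; operates from an industrially zoned site (not: is a home-based business) → Municipal Registration exemption does not apply.
6. employees 86 ≥ 55 → exempt from Hazardous Materials Registration.
7. handles hazardous materials → Hazardous Materials Registration required.
8. handles hazardous materials; is a franchise of a national chain → Operating License required.
9. handles hazardous materials; vehicles 12 < 14; is a franchise of a national chain → Standard License not required.
10. vehicles 12 ≤ 20; employees 86 ≥ 63 → Small Fleet Certificate required.
11. employees 86 > 55; does not offer tattoo or body-art services → Regulatory Authorization not required.
12. does not sell tobacco products → General Business Registration not required.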